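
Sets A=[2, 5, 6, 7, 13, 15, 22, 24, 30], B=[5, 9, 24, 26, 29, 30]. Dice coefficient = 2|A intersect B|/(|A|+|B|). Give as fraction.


A intersect B = [5, 24, 30]
|A intersect B| = 3
|A| = 9, |B| = 6
Dice = 2*3 / (9+6)
= 6 / 15 = 2/5

2/5


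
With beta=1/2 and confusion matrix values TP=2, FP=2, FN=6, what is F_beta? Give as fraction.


P = TP/(TP+FP) = 2/4 = 1/2
R = TP/(TP+FN) = 2/8 = 1/4
beta^2 = 1/2^2 = 1/4
(1 + beta^2) = 5/4
Numerator = (1+beta^2)*P*R = 5/32
Denominator = beta^2*P + R = 1/8 + 1/4 = 3/8
F_beta = 5/12

5/12


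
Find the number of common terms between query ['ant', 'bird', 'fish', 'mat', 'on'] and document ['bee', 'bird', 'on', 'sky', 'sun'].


Query terms: ['ant', 'bird', 'fish', 'mat', 'on']
Document terms: ['bee', 'bird', 'on', 'sky', 'sun']
Common terms: ['bird', 'on']
Overlap count = 2

2


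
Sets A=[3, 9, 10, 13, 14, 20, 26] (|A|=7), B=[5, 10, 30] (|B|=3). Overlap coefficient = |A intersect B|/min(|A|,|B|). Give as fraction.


A intersect B = [10]
|A intersect B| = 1
min(|A|, |B|) = min(7, 3) = 3
Overlap = 1 / 3 = 1/3

1/3


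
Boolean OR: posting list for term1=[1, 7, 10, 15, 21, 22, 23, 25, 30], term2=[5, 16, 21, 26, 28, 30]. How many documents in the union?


Boolean OR: find union of posting lists
term1 docs: [1, 7, 10, 15, 21, 22, 23, 25, 30]
term2 docs: [5, 16, 21, 26, 28, 30]
Union: [1, 5, 7, 10, 15, 16, 21, 22, 23, 25, 26, 28, 30]
|union| = 13

13


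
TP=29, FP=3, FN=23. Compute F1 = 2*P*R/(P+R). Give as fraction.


F1 = 2 * P * R / (P + R)
P = TP/(TP+FP) = 29/32 = 29/32
R = TP/(TP+FN) = 29/52 = 29/52
2 * P * R = 2 * 29/32 * 29/52 = 841/832
P + R = 29/32 + 29/52 = 609/416
F1 = 841/832 / 609/416 = 29/42

29/42


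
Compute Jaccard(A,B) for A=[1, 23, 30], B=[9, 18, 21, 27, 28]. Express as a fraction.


A intersect B = []
|A intersect B| = 0
A union B = [1, 9, 18, 21, 23, 27, 28, 30]
|A union B| = 8
Jaccard = 0/8 = 0

0


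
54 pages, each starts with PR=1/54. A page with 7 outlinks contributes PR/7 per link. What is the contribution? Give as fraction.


Initial PR = 1/54 = 1/54
Outlinks = 7
Contribution per link = PR / outlinks
= 1/54 / 7
= 1/378

1/378


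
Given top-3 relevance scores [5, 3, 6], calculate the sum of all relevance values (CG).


Cumulative Gain = sum of relevance scores
Position 1: rel=5, running sum=5
Position 2: rel=3, running sum=8
Position 3: rel=6, running sum=14
CG = 14

14


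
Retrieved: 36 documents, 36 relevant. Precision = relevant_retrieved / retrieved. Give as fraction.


Precision = relevant_retrieved / total_retrieved
= 36 / 36
= 36 / (36 + 0)
= 1

1


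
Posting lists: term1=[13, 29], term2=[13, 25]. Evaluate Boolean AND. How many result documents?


Boolean AND: find intersection of posting lists
term1 docs: [13, 29]
term2 docs: [13, 25]
Intersection: [13]
|intersection| = 1

1


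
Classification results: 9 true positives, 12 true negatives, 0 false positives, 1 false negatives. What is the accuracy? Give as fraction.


Accuracy = (TP + TN) / (TP + TN + FP + FN)
TP + TN = 9 + 12 = 21
Total = 9 + 12 + 0 + 1 = 22
Accuracy = 21 / 22 = 21/22

21/22


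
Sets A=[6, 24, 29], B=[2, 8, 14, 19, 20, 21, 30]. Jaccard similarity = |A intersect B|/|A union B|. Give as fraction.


A intersect B = []
|A intersect B| = 0
A union B = [2, 6, 8, 14, 19, 20, 21, 24, 29, 30]
|A union B| = 10
Jaccard = 0/10 = 0

0


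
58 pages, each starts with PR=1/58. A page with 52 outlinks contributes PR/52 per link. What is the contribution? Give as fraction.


Initial PR = 1/58 = 1/58
Outlinks = 52
Contribution per link = PR / outlinks
= 1/58 / 52
= 1/3016

1/3016


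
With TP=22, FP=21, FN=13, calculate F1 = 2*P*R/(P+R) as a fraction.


F1 = 2 * P * R / (P + R)
P = TP/(TP+FP) = 22/43 = 22/43
R = TP/(TP+FN) = 22/35 = 22/35
2 * P * R = 2 * 22/43 * 22/35 = 968/1505
P + R = 22/43 + 22/35 = 1716/1505
F1 = 968/1505 / 1716/1505 = 22/39

22/39


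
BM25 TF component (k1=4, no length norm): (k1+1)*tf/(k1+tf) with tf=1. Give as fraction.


BM25 TF component = (k1+1)*tf / (k1+tf)
k1 = 4, tf = 1
Numerator = (4+1)*1 = 5
Denominator = 4 + 1 = 5
= 5/5 = 1

1


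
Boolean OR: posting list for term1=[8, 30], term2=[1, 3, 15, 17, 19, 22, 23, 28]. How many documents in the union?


Boolean OR: find union of posting lists
term1 docs: [8, 30]
term2 docs: [1, 3, 15, 17, 19, 22, 23, 28]
Union: [1, 3, 8, 15, 17, 19, 22, 23, 28, 30]
|union| = 10

10


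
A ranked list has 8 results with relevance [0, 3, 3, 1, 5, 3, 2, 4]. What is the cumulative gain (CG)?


Cumulative Gain = sum of relevance scores
Position 1: rel=0, running sum=0
Position 2: rel=3, running sum=3
Position 3: rel=3, running sum=6
Position 4: rel=1, running sum=7
Position 5: rel=5, running sum=12
Position 6: rel=3, running sum=15
Position 7: rel=2, running sum=17
Position 8: rel=4, running sum=21
CG = 21

21


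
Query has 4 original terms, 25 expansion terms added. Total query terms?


Original terms: 4
Expansion terms: 25
Total = 4 + 25 = 29

29


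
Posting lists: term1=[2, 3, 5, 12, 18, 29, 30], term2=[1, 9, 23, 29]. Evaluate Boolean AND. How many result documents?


Boolean AND: find intersection of posting lists
term1 docs: [2, 3, 5, 12, 18, 29, 30]
term2 docs: [1, 9, 23, 29]
Intersection: [29]
|intersection| = 1

1


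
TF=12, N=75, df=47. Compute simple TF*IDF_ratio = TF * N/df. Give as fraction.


TF * (N/df)
= 12 * (75/47)
= 12 * 75/47
= 900/47

900/47


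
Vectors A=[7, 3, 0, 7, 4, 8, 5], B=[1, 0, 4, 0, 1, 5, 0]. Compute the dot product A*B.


Dot product = sum of element-wise products
A[0]*B[0] = 7*1 = 7
A[1]*B[1] = 3*0 = 0
A[2]*B[2] = 0*4 = 0
A[3]*B[3] = 7*0 = 0
A[4]*B[4] = 4*1 = 4
A[5]*B[5] = 8*5 = 40
A[6]*B[6] = 5*0 = 0
Sum = 7 + 0 + 0 + 0 + 4 + 40 + 0 = 51

51


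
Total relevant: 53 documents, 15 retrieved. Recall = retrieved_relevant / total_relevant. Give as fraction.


Recall = retrieved_relevant / total_relevant
= 15 / 53
= 15 / (15 + 38)
= 15/53

15/53


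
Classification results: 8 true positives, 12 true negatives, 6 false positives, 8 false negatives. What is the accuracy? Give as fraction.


Accuracy = (TP + TN) / (TP + TN + FP + FN)
TP + TN = 8 + 12 = 20
Total = 8 + 12 + 6 + 8 = 34
Accuracy = 20 / 34 = 10/17

10/17


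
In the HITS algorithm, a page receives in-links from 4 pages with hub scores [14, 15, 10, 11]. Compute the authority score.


Authority = sum of hub scores of in-linkers
In-link 1: hub score = 14
In-link 2: hub score = 15
In-link 3: hub score = 10
In-link 4: hub score = 11
Authority = 14 + 15 + 10 + 11 = 50

50


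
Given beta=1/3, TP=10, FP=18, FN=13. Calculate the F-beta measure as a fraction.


P = TP/(TP+FP) = 10/28 = 5/14
R = TP/(TP+FN) = 10/23 = 10/23
beta^2 = 1/3^2 = 1/9
(1 + beta^2) = 10/9
Numerator = (1+beta^2)*P*R = 250/1449
Denominator = beta^2*P + R = 5/126 + 10/23 = 1375/2898
F_beta = 4/11

4/11


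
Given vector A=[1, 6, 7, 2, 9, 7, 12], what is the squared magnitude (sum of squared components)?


|A|^2 = sum of squared components
A[0]^2 = 1^2 = 1
A[1]^2 = 6^2 = 36
A[2]^2 = 7^2 = 49
A[3]^2 = 2^2 = 4
A[4]^2 = 9^2 = 81
A[5]^2 = 7^2 = 49
A[6]^2 = 12^2 = 144
Sum = 1 + 36 + 49 + 4 + 81 + 49 + 144 = 364

364


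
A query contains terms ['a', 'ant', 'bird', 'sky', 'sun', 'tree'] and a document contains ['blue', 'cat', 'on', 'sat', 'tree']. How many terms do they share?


Query terms: ['a', 'ant', 'bird', 'sky', 'sun', 'tree']
Document terms: ['blue', 'cat', 'on', 'sat', 'tree']
Common terms: ['tree']
Overlap count = 1

1


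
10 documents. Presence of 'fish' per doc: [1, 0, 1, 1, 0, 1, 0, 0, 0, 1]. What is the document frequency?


Checking each document for 'fish':
Doc 1: present
Doc 2: absent
Doc 3: present
Doc 4: present
Doc 5: absent
Doc 6: present
Doc 7: absent
Doc 8: absent
Doc 9: absent
Doc 10: present
df = sum of presences = 1 + 0 + 1 + 1 + 0 + 1 + 0 + 0 + 0 + 1 = 5

5


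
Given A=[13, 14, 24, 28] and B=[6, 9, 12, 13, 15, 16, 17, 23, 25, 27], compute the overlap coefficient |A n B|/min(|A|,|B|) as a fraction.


A intersect B = [13]
|A intersect B| = 1
min(|A|, |B|) = min(4, 10) = 4
Overlap = 1 / 4 = 1/4

1/4


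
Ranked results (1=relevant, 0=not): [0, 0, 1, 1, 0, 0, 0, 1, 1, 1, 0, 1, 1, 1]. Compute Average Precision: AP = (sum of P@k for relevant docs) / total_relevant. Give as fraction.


Computing P@k for each relevant position:
Position 1: not relevant
Position 2: not relevant
Position 3: relevant, P@3 = 1/3 = 1/3
Position 4: relevant, P@4 = 2/4 = 1/2
Position 5: not relevant
Position 6: not relevant
Position 7: not relevant
Position 8: relevant, P@8 = 3/8 = 3/8
Position 9: relevant, P@9 = 4/9 = 4/9
Position 10: relevant, P@10 = 5/10 = 1/2
Position 11: not relevant
Position 12: relevant, P@12 = 6/12 = 1/2
Position 13: relevant, P@13 = 7/13 = 7/13
Position 14: relevant, P@14 = 8/14 = 4/7
Sum of P@k = 1/3 + 1/2 + 3/8 + 4/9 + 1/2 + 1/2 + 7/13 + 4/7 = 24653/6552
AP = 24653/6552 / 8 = 24653/52416

24653/52416


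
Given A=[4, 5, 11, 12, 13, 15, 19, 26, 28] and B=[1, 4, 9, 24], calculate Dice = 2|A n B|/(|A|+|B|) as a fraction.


A intersect B = [4]
|A intersect B| = 1
|A| = 9, |B| = 4
Dice = 2*1 / (9+4)
= 2 / 13 = 2/13

2/13


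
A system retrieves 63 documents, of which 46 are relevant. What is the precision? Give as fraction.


Precision = relevant_retrieved / total_retrieved
= 46 / 63
= 46 / (46 + 17)
= 46/63

46/63


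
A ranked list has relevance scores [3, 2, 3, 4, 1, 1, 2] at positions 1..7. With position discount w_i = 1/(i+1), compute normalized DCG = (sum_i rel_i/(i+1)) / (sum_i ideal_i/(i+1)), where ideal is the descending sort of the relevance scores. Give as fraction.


Position discount weights w_i = 1/(i+1) for i=1..7:
Weights = [1/2, 1/3, 1/4, 1/5, 1/6, 1/7, 1/8]
Actual relevance: [3, 2, 3, 4, 1, 1, 2]
DCG = 3/2 + 2/3 + 3/4 + 4/5 + 1/6 + 1/7 + 2/8 = 449/105
Ideal relevance (sorted desc): [4, 3, 3, 2, 2, 1, 1]
Ideal DCG = 4/2 + 3/3 + 3/4 + 2/5 + 2/6 + 1/7 + 1/8 = 3991/840
nDCG = DCG / ideal_DCG = 449/105 / 3991/840 = 3592/3991

3592/3991


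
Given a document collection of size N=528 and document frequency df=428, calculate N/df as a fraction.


IDF ratio = N / df
= 528 / 428
= 132/107

132/107


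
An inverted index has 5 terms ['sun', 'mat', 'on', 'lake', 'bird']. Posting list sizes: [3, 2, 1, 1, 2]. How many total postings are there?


Summing posting list sizes:
'sun': 3 postings
'mat': 2 postings
'on': 1 postings
'lake': 1 postings
'bird': 2 postings
Total = 3 + 2 + 1 + 1 + 2 = 9

9


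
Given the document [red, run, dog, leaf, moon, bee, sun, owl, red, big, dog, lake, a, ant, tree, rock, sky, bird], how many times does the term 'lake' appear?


Document has 18 words
Scanning for 'lake':
Found at positions: [11]
Count = 1

1


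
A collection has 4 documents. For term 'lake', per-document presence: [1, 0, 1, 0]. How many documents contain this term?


Checking each document for 'lake':
Doc 1: present
Doc 2: absent
Doc 3: present
Doc 4: absent
df = sum of presences = 1 + 0 + 1 + 0 = 2

2


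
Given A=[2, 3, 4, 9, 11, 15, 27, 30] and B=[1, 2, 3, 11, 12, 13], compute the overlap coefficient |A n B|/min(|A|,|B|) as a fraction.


A intersect B = [2, 3, 11]
|A intersect B| = 3
min(|A|, |B|) = min(8, 6) = 6
Overlap = 3 / 6 = 1/2

1/2


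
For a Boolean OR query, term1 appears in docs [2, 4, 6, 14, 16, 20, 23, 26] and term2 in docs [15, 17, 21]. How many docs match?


Boolean OR: find union of posting lists
term1 docs: [2, 4, 6, 14, 16, 20, 23, 26]
term2 docs: [15, 17, 21]
Union: [2, 4, 6, 14, 15, 16, 17, 20, 21, 23, 26]
|union| = 11

11


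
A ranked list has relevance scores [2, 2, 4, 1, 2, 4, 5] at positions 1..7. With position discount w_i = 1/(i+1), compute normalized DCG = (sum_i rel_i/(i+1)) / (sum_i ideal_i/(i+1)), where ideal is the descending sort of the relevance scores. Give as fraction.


Position discount weights w_i = 1/(i+1) for i=1..7:
Weights = [1/2, 1/3, 1/4, 1/5, 1/6, 1/7, 1/8]
Actual relevance: [2, 2, 4, 1, 2, 4, 5]
DCG = 2/2 + 2/3 + 4/4 + 1/5 + 2/6 + 4/7 + 5/8 = 1231/280
Ideal relevance (sorted desc): [5, 4, 4, 2, 2, 2, 1]
Ideal DCG = 5/2 + 4/3 + 4/4 + 2/5 + 2/6 + 2/7 + 1/8 = 5021/840
nDCG = DCG / ideal_DCG = 1231/280 / 5021/840 = 3693/5021

3693/5021


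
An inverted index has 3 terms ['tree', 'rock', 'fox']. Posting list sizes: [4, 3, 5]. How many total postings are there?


Summing posting list sizes:
'tree': 4 postings
'rock': 3 postings
'fox': 5 postings
Total = 4 + 3 + 5 = 12

12


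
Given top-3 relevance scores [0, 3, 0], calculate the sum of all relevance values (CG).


Cumulative Gain = sum of relevance scores
Position 1: rel=0, running sum=0
Position 2: rel=3, running sum=3
Position 3: rel=0, running sum=3
CG = 3

3


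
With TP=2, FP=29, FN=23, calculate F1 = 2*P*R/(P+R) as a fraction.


F1 = 2 * P * R / (P + R)
P = TP/(TP+FP) = 2/31 = 2/31
R = TP/(TP+FN) = 2/25 = 2/25
2 * P * R = 2 * 2/31 * 2/25 = 8/775
P + R = 2/31 + 2/25 = 112/775
F1 = 8/775 / 112/775 = 1/14

1/14


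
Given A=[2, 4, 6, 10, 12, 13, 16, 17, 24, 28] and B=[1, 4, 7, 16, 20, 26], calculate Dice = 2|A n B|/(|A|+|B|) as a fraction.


A intersect B = [4, 16]
|A intersect B| = 2
|A| = 10, |B| = 6
Dice = 2*2 / (10+6)
= 4 / 16 = 1/4

1/4


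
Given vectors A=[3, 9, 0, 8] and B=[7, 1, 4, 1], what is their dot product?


Dot product = sum of element-wise products
A[0]*B[0] = 3*7 = 21
A[1]*B[1] = 9*1 = 9
A[2]*B[2] = 0*4 = 0
A[3]*B[3] = 8*1 = 8
Sum = 21 + 9 + 0 + 8 = 38

38


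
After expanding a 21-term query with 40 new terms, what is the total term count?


Original terms: 21
Expansion terms: 40
Total = 21 + 40 = 61

61


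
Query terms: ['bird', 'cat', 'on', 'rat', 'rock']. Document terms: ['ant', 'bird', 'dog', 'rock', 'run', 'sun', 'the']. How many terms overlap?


Query terms: ['bird', 'cat', 'on', 'rat', 'rock']
Document terms: ['ant', 'bird', 'dog', 'rock', 'run', 'sun', 'the']
Common terms: ['bird', 'rock']
Overlap count = 2

2


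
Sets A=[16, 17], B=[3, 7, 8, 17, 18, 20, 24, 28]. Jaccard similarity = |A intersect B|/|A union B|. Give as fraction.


A intersect B = [17]
|A intersect B| = 1
A union B = [3, 7, 8, 16, 17, 18, 20, 24, 28]
|A union B| = 9
Jaccard = 1/9 = 1/9

1/9


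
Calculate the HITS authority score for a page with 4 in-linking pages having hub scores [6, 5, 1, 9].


Authority = sum of hub scores of in-linkers
In-link 1: hub score = 6
In-link 2: hub score = 5
In-link 3: hub score = 1
In-link 4: hub score = 9
Authority = 6 + 5 + 1 + 9 = 21

21


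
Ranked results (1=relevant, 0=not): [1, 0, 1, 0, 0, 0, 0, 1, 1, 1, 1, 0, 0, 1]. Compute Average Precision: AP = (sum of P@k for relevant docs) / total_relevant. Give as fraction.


Computing P@k for each relevant position:
Position 1: relevant, P@1 = 1/1 = 1
Position 2: not relevant
Position 3: relevant, P@3 = 2/3 = 2/3
Position 4: not relevant
Position 5: not relevant
Position 6: not relevant
Position 7: not relevant
Position 8: relevant, P@8 = 3/8 = 3/8
Position 9: relevant, P@9 = 4/9 = 4/9
Position 10: relevant, P@10 = 5/10 = 1/2
Position 11: relevant, P@11 = 6/11 = 6/11
Position 12: not relevant
Position 13: not relevant
Position 14: relevant, P@14 = 7/14 = 1/2
Sum of P@k = 1 + 2/3 + 3/8 + 4/9 + 1/2 + 6/11 + 1/2 = 3193/792
AP = 3193/792 / 7 = 3193/5544

3193/5544


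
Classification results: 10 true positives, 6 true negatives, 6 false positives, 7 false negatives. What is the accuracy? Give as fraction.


Accuracy = (TP + TN) / (TP + TN + FP + FN)
TP + TN = 10 + 6 = 16
Total = 10 + 6 + 6 + 7 = 29
Accuracy = 16 / 29 = 16/29

16/29


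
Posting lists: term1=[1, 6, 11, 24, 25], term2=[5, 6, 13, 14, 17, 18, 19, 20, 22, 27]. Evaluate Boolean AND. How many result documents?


Boolean AND: find intersection of posting lists
term1 docs: [1, 6, 11, 24, 25]
term2 docs: [5, 6, 13, 14, 17, 18, 19, 20, 22, 27]
Intersection: [6]
|intersection| = 1

1


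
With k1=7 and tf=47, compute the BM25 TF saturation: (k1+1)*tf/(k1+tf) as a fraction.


BM25 TF component = (k1+1)*tf / (k1+tf)
k1 = 7, tf = 47
Numerator = (7+1)*47 = 376
Denominator = 7 + 47 = 54
= 376/54 = 188/27

188/27


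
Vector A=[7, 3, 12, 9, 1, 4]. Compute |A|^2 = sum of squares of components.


|A|^2 = sum of squared components
A[0]^2 = 7^2 = 49
A[1]^2 = 3^2 = 9
A[2]^2 = 12^2 = 144
A[3]^2 = 9^2 = 81
A[4]^2 = 1^2 = 1
A[5]^2 = 4^2 = 16
Sum = 49 + 9 + 144 + 81 + 1 + 16 = 300

300


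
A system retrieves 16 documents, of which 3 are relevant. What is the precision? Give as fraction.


Precision = relevant_retrieved / total_retrieved
= 3 / 16
= 3 / (3 + 13)
= 3/16

3/16


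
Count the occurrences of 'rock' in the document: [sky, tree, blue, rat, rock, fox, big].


Document has 7 words
Scanning for 'rock':
Found at positions: [4]
Count = 1

1


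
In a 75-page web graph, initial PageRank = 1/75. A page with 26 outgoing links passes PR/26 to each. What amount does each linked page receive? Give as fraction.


Initial PR = 1/75 = 1/75
Outlinks = 26
Contribution per link = PR / outlinks
= 1/75 / 26
= 1/1950

1/1950


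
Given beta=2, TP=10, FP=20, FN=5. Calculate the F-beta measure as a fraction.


P = TP/(TP+FP) = 10/30 = 1/3
R = TP/(TP+FN) = 10/15 = 2/3
beta^2 = 2^2 = 4
(1 + beta^2) = 5
Numerator = (1+beta^2)*P*R = 10/9
Denominator = beta^2*P + R = 4/3 + 2/3 = 2
F_beta = 5/9

5/9


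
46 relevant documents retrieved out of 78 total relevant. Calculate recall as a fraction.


Recall = retrieved_relevant / total_relevant
= 46 / 78
= 46 / (46 + 32)
= 23/39

23/39


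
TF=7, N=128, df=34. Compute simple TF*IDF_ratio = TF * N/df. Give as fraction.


TF * (N/df)
= 7 * (128/34)
= 7 * 64/17
= 448/17

448/17


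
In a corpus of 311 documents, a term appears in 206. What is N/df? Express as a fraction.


IDF ratio = N / df
= 311 / 206
= 311/206

311/206


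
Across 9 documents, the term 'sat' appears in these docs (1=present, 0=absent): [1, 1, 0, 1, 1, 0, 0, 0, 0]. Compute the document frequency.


Checking each document for 'sat':
Doc 1: present
Doc 2: present
Doc 3: absent
Doc 4: present
Doc 5: present
Doc 6: absent
Doc 7: absent
Doc 8: absent
Doc 9: absent
df = sum of presences = 1 + 1 + 0 + 1 + 1 + 0 + 0 + 0 + 0 = 4

4


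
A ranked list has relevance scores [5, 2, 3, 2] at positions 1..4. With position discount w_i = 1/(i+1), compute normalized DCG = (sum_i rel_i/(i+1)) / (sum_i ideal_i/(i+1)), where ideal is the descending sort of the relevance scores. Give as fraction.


Position discount weights w_i = 1/(i+1) for i=1..4:
Weights = [1/2, 1/3, 1/4, 1/5]
Actual relevance: [5, 2, 3, 2]
DCG = 5/2 + 2/3 + 3/4 + 2/5 = 259/60
Ideal relevance (sorted desc): [5, 3, 2, 2]
Ideal DCG = 5/2 + 3/3 + 2/4 + 2/5 = 22/5
nDCG = DCG / ideal_DCG = 259/60 / 22/5 = 259/264

259/264


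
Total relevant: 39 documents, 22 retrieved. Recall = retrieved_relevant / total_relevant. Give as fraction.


Recall = retrieved_relevant / total_relevant
= 22 / 39
= 22 / (22 + 17)
= 22/39

22/39


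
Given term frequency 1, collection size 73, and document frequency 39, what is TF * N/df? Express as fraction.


TF * (N/df)
= 1 * (73/39)
= 1 * 73/39
= 73/39

73/39


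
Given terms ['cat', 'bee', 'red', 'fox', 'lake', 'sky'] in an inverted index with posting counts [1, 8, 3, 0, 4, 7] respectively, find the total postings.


Summing posting list sizes:
'cat': 1 postings
'bee': 8 postings
'red': 3 postings
'fox': 0 postings
'lake': 4 postings
'sky': 7 postings
Total = 1 + 8 + 3 + 0 + 4 + 7 = 23

23


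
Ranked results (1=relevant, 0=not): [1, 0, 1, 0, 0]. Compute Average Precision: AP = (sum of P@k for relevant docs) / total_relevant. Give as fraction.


Computing P@k for each relevant position:
Position 1: relevant, P@1 = 1/1 = 1
Position 2: not relevant
Position 3: relevant, P@3 = 2/3 = 2/3
Position 4: not relevant
Position 5: not relevant
Sum of P@k = 1 + 2/3 = 5/3
AP = 5/3 / 2 = 5/6

5/6


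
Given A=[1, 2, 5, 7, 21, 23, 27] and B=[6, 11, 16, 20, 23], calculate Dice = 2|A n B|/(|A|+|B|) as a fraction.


A intersect B = [23]
|A intersect B| = 1
|A| = 7, |B| = 5
Dice = 2*1 / (7+5)
= 2 / 12 = 1/6

1/6


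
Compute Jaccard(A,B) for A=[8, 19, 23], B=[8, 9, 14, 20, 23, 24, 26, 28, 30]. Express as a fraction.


A intersect B = [8, 23]
|A intersect B| = 2
A union B = [8, 9, 14, 19, 20, 23, 24, 26, 28, 30]
|A union B| = 10
Jaccard = 2/10 = 1/5

1/5


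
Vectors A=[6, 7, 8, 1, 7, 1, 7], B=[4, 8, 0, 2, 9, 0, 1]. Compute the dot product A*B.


Dot product = sum of element-wise products
A[0]*B[0] = 6*4 = 24
A[1]*B[1] = 7*8 = 56
A[2]*B[2] = 8*0 = 0
A[3]*B[3] = 1*2 = 2
A[4]*B[4] = 7*9 = 63
A[5]*B[5] = 1*0 = 0
A[6]*B[6] = 7*1 = 7
Sum = 24 + 56 + 0 + 2 + 63 + 0 + 7 = 152

152


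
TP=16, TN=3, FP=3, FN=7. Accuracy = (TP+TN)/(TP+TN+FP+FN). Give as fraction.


Accuracy = (TP + TN) / (TP + TN + FP + FN)
TP + TN = 16 + 3 = 19
Total = 16 + 3 + 3 + 7 = 29
Accuracy = 19 / 29 = 19/29

19/29


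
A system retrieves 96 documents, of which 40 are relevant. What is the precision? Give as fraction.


Precision = relevant_retrieved / total_retrieved
= 40 / 96
= 40 / (40 + 56)
= 5/12

5/12


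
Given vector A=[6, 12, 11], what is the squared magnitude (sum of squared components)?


|A|^2 = sum of squared components
A[0]^2 = 6^2 = 36
A[1]^2 = 12^2 = 144
A[2]^2 = 11^2 = 121
Sum = 36 + 144 + 121 = 301

301


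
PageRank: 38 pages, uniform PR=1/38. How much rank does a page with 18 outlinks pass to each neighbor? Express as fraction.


Initial PR = 1/38 = 1/38
Outlinks = 18
Contribution per link = PR / outlinks
= 1/38 / 18
= 1/684

1/684


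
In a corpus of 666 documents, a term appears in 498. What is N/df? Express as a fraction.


IDF ratio = N / df
= 666 / 498
= 111/83

111/83


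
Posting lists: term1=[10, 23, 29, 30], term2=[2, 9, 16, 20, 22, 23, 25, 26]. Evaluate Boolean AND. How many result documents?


Boolean AND: find intersection of posting lists
term1 docs: [10, 23, 29, 30]
term2 docs: [2, 9, 16, 20, 22, 23, 25, 26]
Intersection: [23]
|intersection| = 1

1


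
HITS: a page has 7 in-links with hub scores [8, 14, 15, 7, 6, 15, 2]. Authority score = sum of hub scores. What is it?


Authority = sum of hub scores of in-linkers
In-link 1: hub score = 8
In-link 2: hub score = 14
In-link 3: hub score = 15
In-link 4: hub score = 7
In-link 5: hub score = 6
In-link 6: hub score = 15
In-link 7: hub score = 2
Authority = 8 + 14 + 15 + 7 + 6 + 15 + 2 = 67

67


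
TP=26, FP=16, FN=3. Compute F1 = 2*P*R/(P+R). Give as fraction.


F1 = 2 * P * R / (P + R)
P = TP/(TP+FP) = 26/42 = 13/21
R = TP/(TP+FN) = 26/29 = 26/29
2 * P * R = 2 * 13/21 * 26/29 = 676/609
P + R = 13/21 + 26/29 = 923/609
F1 = 676/609 / 923/609 = 52/71

52/71


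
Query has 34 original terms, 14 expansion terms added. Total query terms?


Original terms: 34
Expansion terms: 14
Total = 34 + 14 = 48

48


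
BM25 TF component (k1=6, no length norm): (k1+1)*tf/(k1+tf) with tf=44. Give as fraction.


BM25 TF component = (k1+1)*tf / (k1+tf)
k1 = 6, tf = 44
Numerator = (6+1)*44 = 308
Denominator = 6 + 44 = 50
= 308/50 = 154/25

154/25


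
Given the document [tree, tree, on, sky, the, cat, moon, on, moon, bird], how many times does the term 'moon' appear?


Document has 10 words
Scanning for 'moon':
Found at positions: [6, 8]
Count = 2

2


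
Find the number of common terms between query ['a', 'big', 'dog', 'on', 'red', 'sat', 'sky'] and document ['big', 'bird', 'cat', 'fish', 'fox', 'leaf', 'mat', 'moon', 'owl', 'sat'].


Query terms: ['a', 'big', 'dog', 'on', 'red', 'sat', 'sky']
Document terms: ['big', 'bird', 'cat', 'fish', 'fox', 'leaf', 'mat', 'moon', 'owl', 'sat']
Common terms: ['big', 'sat']
Overlap count = 2

2


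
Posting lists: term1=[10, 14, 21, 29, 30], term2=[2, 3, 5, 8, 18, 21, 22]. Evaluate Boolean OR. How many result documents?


Boolean OR: find union of posting lists
term1 docs: [10, 14, 21, 29, 30]
term2 docs: [2, 3, 5, 8, 18, 21, 22]
Union: [2, 3, 5, 8, 10, 14, 18, 21, 22, 29, 30]
|union| = 11

11


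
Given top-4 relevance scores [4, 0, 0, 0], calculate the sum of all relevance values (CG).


Cumulative Gain = sum of relevance scores
Position 1: rel=4, running sum=4
Position 2: rel=0, running sum=4
Position 3: rel=0, running sum=4
Position 4: rel=0, running sum=4
CG = 4

4


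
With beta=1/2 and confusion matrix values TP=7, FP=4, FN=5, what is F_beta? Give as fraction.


P = TP/(TP+FP) = 7/11 = 7/11
R = TP/(TP+FN) = 7/12 = 7/12
beta^2 = 1/2^2 = 1/4
(1 + beta^2) = 5/4
Numerator = (1+beta^2)*P*R = 245/528
Denominator = beta^2*P + R = 7/44 + 7/12 = 49/66
F_beta = 5/8

5/8


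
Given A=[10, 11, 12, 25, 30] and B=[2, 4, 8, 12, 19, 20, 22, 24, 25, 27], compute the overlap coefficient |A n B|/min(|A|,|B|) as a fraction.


A intersect B = [12, 25]
|A intersect B| = 2
min(|A|, |B|) = min(5, 10) = 5
Overlap = 2 / 5 = 2/5

2/5


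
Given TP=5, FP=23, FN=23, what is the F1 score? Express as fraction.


F1 = 2 * P * R / (P + R)
P = TP/(TP+FP) = 5/28 = 5/28
R = TP/(TP+FN) = 5/28 = 5/28
2 * P * R = 2 * 5/28 * 5/28 = 25/392
P + R = 5/28 + 5/28 = 5/14
F1 = 25/392 / 5/14 = 5/28

5/28


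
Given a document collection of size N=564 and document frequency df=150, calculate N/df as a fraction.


IDF ratio = N / df
= 564 / 150
= 94/25

94/25


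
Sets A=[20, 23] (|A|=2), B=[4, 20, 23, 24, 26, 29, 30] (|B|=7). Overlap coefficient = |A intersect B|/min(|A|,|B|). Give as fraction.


A intersect B = [20, 23]
|A intersect B| = 2
min(|A|, |B|) = min(2, 7) = 2
Overlap = 2 / 2 = 1

1


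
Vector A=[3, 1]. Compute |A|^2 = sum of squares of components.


|A|^2 = sum of squared components
A[0]^2 = 3^2 = 9
A[1]^2 = 1^2 = 1
Sum = 9 + 1 = 10

10


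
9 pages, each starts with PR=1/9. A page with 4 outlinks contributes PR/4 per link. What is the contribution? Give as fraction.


Initial PR = 1/9 = 1/9
Outlinks = 4
Contribution per link = PR / outlinks
= 1/9 / 4
= 1/36

1/36


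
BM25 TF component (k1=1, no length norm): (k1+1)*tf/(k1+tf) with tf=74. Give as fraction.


BM25 TF component = (k1+1)*tf / (k1+tf)
k1 = 1, tf = 74
Numerator = (1+1)*74 = 148
Denominator = 1 + 74 = 75
= 148/75 = 148/75

148/75


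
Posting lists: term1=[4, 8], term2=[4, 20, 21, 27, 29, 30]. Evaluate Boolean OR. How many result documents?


Boolean OR: find union of posting lists
term1 docs: [4, 8]
term2 docs: [4, 20, 21, 27, 29, 30]
Union: [4, 8, 20, 21, 27, 29, 30]
|union| = 7

7


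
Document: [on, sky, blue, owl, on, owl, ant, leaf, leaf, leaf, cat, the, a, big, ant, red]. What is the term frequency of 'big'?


Document has 16 words
Scanning for 'big':
Found at positions: [13]
Count = 1

1


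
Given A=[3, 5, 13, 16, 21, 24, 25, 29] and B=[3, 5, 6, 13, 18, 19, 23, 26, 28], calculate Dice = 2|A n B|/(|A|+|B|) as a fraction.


A intersect B = [3, 5, 13]
|A intersect B| = 3
|A| = 8, |B| = 9
Dice = 2*3 / (8+9)
= 6 / 17 = 6/17

6/17


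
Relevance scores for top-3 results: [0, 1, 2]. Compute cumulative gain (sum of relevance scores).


Cumulative Gain = sum of relevance scores
Position 1: rel=0, running sum=0
Position 2: rel=1, running sum=1
Position 3: rel=2, running sum=3
CG = 3

3


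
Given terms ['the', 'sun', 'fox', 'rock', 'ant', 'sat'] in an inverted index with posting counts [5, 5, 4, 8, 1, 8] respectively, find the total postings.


Summing posting list sizes:
'the': 5 postings
'sun': 5 postings
'fox': 4 postings
'rock': 8 postings
'ant': 1 postings
'sat': 8 postings
Total = 5 + 5 + 4 + 8 + 1 + 8 = 31

31


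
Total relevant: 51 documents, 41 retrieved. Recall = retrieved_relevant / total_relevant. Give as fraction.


Recall = retrieved_relevant / total_relevant
= 41 / 51
= 41 / (41 + 10)
= 41/51

41/51


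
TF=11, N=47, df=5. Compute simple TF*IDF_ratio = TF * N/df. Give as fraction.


TF * (N/df)
= 11 * (47/5)
= 11 * 47/5
= 517/5

517/5


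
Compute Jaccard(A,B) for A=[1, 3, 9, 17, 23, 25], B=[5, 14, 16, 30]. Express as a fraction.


A intersect B = []
|A intersect B| = 0
A union B = [1, 3, 5, 9, 14, 16, 17, 23, 25, 30]
|A union B| = 10
Jaccard = 0/10 = 0

0


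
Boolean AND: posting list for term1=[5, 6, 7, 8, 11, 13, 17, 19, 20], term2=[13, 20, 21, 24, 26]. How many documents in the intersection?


Boolean AND: find intersection of posting lists
term1 docs: [5, 6, 7, 8, 11, 13, 17, 19, 20]
term2 docs: [13, 20, 21, 24, 26]
Intersection: [13, 20]
|intersection| = 2

2


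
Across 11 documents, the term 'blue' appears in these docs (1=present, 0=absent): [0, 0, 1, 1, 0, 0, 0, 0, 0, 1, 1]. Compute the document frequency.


Checking each document for 'blue':
Doc 1: absent
Doc 2: absent
Doc 3: present
Doc 4: present
Doc 5: absent
Doc 6: absent
Doc 7: absent
Doc 8: absent
Doc 9: absent
Doc 10: present
Doc 11: present
df = sum of presences = 0 + 0 + 1 + 1 + 0 + 0 + 0 + 0 + 0 + 1 + 1 = 4

4


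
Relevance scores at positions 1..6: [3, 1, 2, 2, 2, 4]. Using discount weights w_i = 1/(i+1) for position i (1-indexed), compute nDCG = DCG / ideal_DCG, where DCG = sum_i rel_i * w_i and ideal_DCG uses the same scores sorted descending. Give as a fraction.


Position discount weights w_i = 1/(i+1) for i=1..6:
Weights = [1/2, 1/3, 1/4, 1/5, 1/6, 1/7]
Actual relevance: [3, 1, 2, 2, 2, 4]
DCG = 3/2 + 1/3 + 2/4 + 2/5 + 2/6 + 4/7 = 382/105
Ideal relevance (sorted desc): [4, 3, 2, 2, 2, 1]
Ideal DCG = 4/2 + 3/3 + 2/4 + 2/5 + 2/6 + 1/7 = 919/210
nDCG = DCG / ideal_DCG = 382/105 / 919/210 = 764/919

764/919


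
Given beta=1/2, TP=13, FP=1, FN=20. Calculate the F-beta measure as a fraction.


P = TP/(TP+FP) = 13/14 = 13/14
R = TP/(TP+FN) = 13/33 = 13/33
beta^2 = 1/2^2 = 1/4
(1 + beta^2) = 5/4
Numerator = (1+beta^2)*P*R = 845/1848
Denominator = beta^2*P + R = 13/56 + 13/33 = 1157/1848
F_beta = 65/89

65/89


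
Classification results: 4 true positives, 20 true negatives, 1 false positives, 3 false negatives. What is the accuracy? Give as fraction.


Accuracy = (TP + TN) / (TP + TN + FP + FN)
TP + TN = 4 + 20 = 24
Total = 4 + 20 + 1 + 3 = 28
Accuracy = 24 / 28 = 6/7

6/7


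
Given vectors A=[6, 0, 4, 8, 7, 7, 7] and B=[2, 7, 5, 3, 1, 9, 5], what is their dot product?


Dot product = sum of element-wise products
A[0]*B[0] = 6*2 = 12
A[1]*B[1] = 0*7 = 0
A[2]*B[2] = 4*5 = 20
A[3]*B[3] = 8*3 = 24
A[4]*B[4] = 7*1 = 7
A[5]*B[5] = 7*9 = 63
A[6]*B[6] = 7*5 = 35
Sum = 12 + 0 + 20 + 24 + 7 + 63 + 35 = 161

161


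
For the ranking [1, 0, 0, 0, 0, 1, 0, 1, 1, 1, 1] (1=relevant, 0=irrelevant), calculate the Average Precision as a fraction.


Computing P@k for each relevant position:
Position 1: relevant, P@1 = 1/1 = 1
Position 2: not relevant
Position 3: not relevant
Position 4: not relevant
Position 5: not relevant
Position 6: relevant, P@6 = 2/6 = 1/3
Position 7: not relevant
Position 8: relevant, P@8 = 3/8 = 3/8
Position 9: relevant, P@9 = 4/9 = 4/9
Position 10: relevant, P@10 = 5/10 = 1/2
Position 11: relevant, P@11 = 6/11 = 6/11
Sum of P@k = 1 + 1/3 + 3/8 + 4/9 + 1/2 + 6/11 = 2533/792
AP = 2533/792 / 6 = 2533/4752

2533/4752


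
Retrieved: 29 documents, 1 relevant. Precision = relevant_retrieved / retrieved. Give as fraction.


Precision = relevant_retrieved / total_retrieved
= 1 / 29
= 1 / (1 + 28)
= 1/29

1/29


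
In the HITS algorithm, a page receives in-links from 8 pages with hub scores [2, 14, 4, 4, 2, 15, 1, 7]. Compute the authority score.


Authority = sum of hub scores of in-linkers
In-link 1: hub score = 2
In-link 2: hub score = 14
In-link 3: hub score = 4
In-link 4: hub score = 4
In-link 5: hub score = 2
In-link 6: hub score = 15
In-link 7: hub score = 1
In-link 8: hub score = 7
Authority = 2 + 14 + 4 + 4 + 2 + 15 + 1 + 7 = 49

49


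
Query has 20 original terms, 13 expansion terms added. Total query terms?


Original terms: 20
Expansion terms: 13
Total = 20 + 13 = 33

33


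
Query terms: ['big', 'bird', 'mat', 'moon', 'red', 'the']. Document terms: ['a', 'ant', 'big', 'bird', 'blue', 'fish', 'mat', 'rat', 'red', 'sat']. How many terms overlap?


Query terms: ['big', 'bird', 'mat', 'moon', 'red', 'the']
Document terms: ['a', 'ant', 'big', 'bird', 'blue', 'fish', 'mat', 'rat', 'red', 'sat']
Common terms: ['big', 'bird', 'mat', 'red']
Overlap count = 4

4


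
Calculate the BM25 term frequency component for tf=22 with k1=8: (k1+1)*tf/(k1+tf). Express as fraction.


BM25 TF component = (k1+1)*tf / (k1+tf)
k1 = 8, tf = 22
Numerator = (8+1)*22 = 198
Denominator = 8 + 22 = 30
= 198/30 = 33/5

33/5


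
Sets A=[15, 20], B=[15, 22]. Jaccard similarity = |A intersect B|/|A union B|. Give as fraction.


A intersect B = [15]
|A intersect B| = 1
A union B = [15, 20, 22]
|A union B| = 3
Jaccard = 1/3 = 1/3

1/3


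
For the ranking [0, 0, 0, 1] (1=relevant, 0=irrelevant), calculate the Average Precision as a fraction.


Computing P@k for each relevant position:
Position 1: not relevant
Position 2: not relevant
Position 3: not relevant
Position 4: relevant, P@4 = 1/4 = 1/4
Sum of P@k = 1/4 = 1/4
AP = 1/4 / 1 = 1/4

1/4


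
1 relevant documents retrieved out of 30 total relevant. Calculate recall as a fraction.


Recall = retrieved_relevant / total_relevant
= 1 / 30
= 1 / (1 + 29)
= 1/30

1/30


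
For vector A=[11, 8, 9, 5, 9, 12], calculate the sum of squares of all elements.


|A|^2 = sum of squared components
A[0]^2 = 11^2 = 121
A[1]^2 = 8^2 = 64
A[2]^2 = 9^2 = 81
A[3]^2 = 5^2 = 25
A[4]^2 = 9^2 = 81
A[5]^2 = 12^2 = 144
Sum = 121 + 64 + 81 + 25 + 81 + 144 = 516

516


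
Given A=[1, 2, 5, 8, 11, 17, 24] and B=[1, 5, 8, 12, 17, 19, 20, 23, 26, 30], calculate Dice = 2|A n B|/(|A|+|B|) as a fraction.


A intersect B = [1, 5, 8, 17]
|A intersect B| = 4
|A| = 7, |B| = 10
Dice = 2*4 / (7+10)
= 8 / 17 = 8/17

8/17


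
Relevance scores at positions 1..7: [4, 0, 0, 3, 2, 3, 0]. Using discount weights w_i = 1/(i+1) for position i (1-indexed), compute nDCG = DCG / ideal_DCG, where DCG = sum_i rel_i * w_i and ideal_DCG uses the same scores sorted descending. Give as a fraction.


Position discount weights w_i = 1/(i+1) for i=1..7:
Weights = [1/2, 1/3, 1/4, 1/5, 1/6, 1/7, 1/8]
Actual relevance: [4, 0, 0, 3, 2, 3, 0]
DCG = 4/2 + 0/3 + 0/4 + 3/5 + 2/6 + 3/7 + 0/8 = 353/105
Ideal relevance (sorted desc): [4, 3, 3, 2, 0, 0, 0]
Ideal DCG = 4/2 + 3/3 + 3/4 + 2/5 + 0/6 + 0/7 + 0/8 = 83/20
nDCG = DCG / ideal_DCG = 353/105 / 83/20 = 1412/1743

1412/1743


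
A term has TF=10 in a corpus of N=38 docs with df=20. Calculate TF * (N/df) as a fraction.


TF * (N/df)
= 10 * (38/20)
= 10 * 19/10
= 19

19


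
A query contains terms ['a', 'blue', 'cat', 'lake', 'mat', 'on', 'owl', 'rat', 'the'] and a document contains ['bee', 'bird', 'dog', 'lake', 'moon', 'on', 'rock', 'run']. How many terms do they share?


Query terms: ['a', 'blue', 'cat', 'lake', 'mat', 'on', 'owl', 'rat', 'the']
Document terms: ['bee', 'bird', 'dog', 'lake', 'moon', 'on', 'rock', 'run']
Common terms: ['lake', 'on']
Overlap count = 2

2


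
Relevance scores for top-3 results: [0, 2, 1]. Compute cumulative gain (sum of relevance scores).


Cumulative Gain = sum of relevance scores
Position 1: rel=0, running sum=0
Position 2: rel=2, running sum=2
Position 3: rel=1, running sum=3
CG = 3

3


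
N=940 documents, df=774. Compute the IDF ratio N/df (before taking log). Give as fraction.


IDF ratio = N / df
= 940 / 774
= 470/387

470/387


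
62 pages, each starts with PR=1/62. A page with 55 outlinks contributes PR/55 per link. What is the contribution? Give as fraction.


Initial PR = 1/62 = 1/62
Outlinks = 55
Contribution per link = PR / outlinks
= 1/62 / 55
= 1/3410

1/3410


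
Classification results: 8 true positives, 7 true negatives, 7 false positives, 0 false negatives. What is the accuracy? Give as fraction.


Accuracy = (TP + TN) / (TP + TN + FP + FN)
TP + TN = 8 + 7 = 15
Total = 8 + 7 + 7 + 0 = 22
Accuracy = 15 / 22 = 15/22

15/22


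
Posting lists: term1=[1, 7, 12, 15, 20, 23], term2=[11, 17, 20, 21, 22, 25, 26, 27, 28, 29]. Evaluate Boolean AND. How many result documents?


Boolean AND: find intersection of posting lists
term1 docs: [1, 7, 12, 15, 20, 23]
term2 docs: [11, 17, 20, 21, 22, 25, 26, 27, 28, 29]
Intersection: [20]
|intersection| = 1

1


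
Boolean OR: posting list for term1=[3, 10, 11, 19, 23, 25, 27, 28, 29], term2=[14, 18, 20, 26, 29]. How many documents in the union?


Boolean OR: find union of posting lists
term1 docs: [3, 10, 11, 19, 23, 25, 27, 28, 29]
term2 docs: [14, 18, 20, 26, 29]
Union: [3, 10, 11, 14, 18, 19, 20, 23, 25, 26, 27, 28, 29]
|union| = 13

13


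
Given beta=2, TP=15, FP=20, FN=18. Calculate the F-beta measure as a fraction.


P = TP/(TP+FP) = 15/35 = 3/7
R = TP/(TP+FN) = 15/33 = 5/11
beta^2 = 2^2 = 4
(1 + beta^2) = 5
Numerator = (1+beta^2)*P*R = 75/77
Denominator = beta^2*P + R = 12/7 + 5/11 = 167/77
F_beta = 75/167

75/167


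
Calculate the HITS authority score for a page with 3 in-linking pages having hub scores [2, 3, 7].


Authority = sum of hub scores of in-linkers
In-link 1: hub score = 2
In-link 2: hub score = 3
In-link 3: hub score = 7
Authority = 2 + 3 + 7 = 12

12


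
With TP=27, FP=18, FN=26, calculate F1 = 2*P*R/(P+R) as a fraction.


F1 = 2 * P * R / (P + R)
P = TP/(TP+FP) = 27/45 = 3/5
R = TP/(TP+FN) = 27/53 = 27/53
2 * P * R = 2 * 3/5 * 27/53 = 162/265
P + R = 3/5 + 27/53 = 294/265
F1 = 162/265 / 294/265 = 27/49

27/49


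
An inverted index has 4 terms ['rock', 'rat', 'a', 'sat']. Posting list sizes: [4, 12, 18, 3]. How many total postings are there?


Summing posting list sizes:
'rock': 4 postings
'rat': 12 postings
'a': 18 postings
'sat': 3 postings
Total = 4 + 12 + 18 + 3 = 37

37


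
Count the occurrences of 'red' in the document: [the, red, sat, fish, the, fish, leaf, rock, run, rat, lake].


Document has 11 words
Scanning for 'red':
Found at positions: [1]
Count = 1

1


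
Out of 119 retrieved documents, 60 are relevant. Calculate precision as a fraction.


Precision = relevant_retrieved / total_retrieved
= 60 / 119
= 60 / (60 + 59)
= 60/119

60/119


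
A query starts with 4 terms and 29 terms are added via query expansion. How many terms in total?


Original terms: 4
Expansion terms: 29
Total = 4 + 29 = 33

33


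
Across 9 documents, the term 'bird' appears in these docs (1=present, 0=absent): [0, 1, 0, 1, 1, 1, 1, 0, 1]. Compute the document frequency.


Checking each document for 'bird':
Doc 1: absent
Doc 2: present
Doc 3: absent
Doc 4: present
Doc 5: present
Doc 6: present
Doc 7: present
Doc 8: absent
Doc 9: present
df = sum of presences = 0 + 1 + 0 + 1 + 1 + 1 + 1 + 0 + 1 = 6

6


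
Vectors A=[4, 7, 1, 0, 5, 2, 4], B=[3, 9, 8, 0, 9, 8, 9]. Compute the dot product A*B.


Dot product = sum of element-wise products
A[0]*B[0] = 4*3 = 12
A[1]*B[1] = 7*9 = 63
A[2]*B[2] = 1*8 = 8
A[3]*B[3] = 0*0 = 0
A[4]*B[4] = 5*9 = 45
A[5]*B[5] = 2*8 = 16
A[6]*B[6] = 4*9 = 36
Sum = 12 + 63 + 8 + 0 + 45 + 16 + 36 = 180

180


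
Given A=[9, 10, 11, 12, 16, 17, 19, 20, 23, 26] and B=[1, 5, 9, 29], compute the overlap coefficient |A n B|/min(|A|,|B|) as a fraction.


A intersect B = [9]
|A intersect B| = 1
min(|A|, |B|) = min(10, 4) = 4
Overlap = 1 / 4 = 1/4

1/4


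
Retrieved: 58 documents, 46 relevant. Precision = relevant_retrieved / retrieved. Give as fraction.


Precision = relevant_retrieved / total_retrieved
= 46 / 58
= 46 / (46 + 12)
= 23/29

23/29


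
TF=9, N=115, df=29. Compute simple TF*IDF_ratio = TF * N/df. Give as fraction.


TF * (N/df)
= 9 * (115/29)
= 9 * 115/29
= 1035/29

1035/29


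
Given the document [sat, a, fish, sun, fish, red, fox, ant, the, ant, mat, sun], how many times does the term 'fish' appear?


Document has 12 words
Scanning for 'fish':
Found at positions: [2, 4]
Count = 2

2


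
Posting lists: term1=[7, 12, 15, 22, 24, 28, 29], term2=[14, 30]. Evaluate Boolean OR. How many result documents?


Boolean OR: find union of posting lists
term1 docs: [7, 12, 15, 22, 24, 28, 29]
term2 docs: [14, 30]
Union: [7, 12, 14, 15, 22, 24, 28, 29, 30]
|union| = 9

9
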